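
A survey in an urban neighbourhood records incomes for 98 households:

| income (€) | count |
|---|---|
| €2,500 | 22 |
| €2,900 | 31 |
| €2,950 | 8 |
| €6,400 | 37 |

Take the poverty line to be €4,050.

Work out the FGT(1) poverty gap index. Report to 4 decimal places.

0.1979

Below the line: 22×€2,500, 31×€2,900, 8×€2,950 (q = 61 of N = 98).
Relative gaps: (4050−2500)/4050 = 0.3827 (×22); (4050−2900)/4050 = 0.2840 (×31); (4050−2950)/4050 = 0.2716 (×8).
Sum of shortfalls = 19.395062; P₁ averages over all N: 19.395062 / 98 = 0.1979.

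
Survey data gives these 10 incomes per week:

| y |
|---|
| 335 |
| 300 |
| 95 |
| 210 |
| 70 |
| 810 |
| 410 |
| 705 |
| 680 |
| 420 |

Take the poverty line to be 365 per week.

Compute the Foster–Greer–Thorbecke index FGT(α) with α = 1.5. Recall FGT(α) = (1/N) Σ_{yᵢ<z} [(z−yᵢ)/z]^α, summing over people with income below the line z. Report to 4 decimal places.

Incomes under z: 70, 95, 210, 300, 335 (q = 5 of N = 10).
Shortfall ratios: (365−70)/365 = 0.8082; (365−95)/365 = 0.7397; (365−210)/365 = 0.4247; (365−300)/365 = 0.1781; (365−335)/365 = 0.0822.
Raised to α = 1.5: 0.72660; 0.63622; 0.27673; 0.07515; 0.02356.
Sum = 1.738261; FGT(1.5) = 1.738261 / 10 = 0.1738.

0.1738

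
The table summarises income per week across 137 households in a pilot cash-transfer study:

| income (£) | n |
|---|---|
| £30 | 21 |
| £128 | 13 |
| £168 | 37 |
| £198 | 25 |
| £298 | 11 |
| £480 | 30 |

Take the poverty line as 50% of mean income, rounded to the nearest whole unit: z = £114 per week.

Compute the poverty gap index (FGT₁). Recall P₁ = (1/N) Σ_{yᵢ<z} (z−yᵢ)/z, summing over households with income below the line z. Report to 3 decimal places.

0.113

Below the line: 21×£30 (q = 21 of N = 137).
Shortfall ratios: (114−30)/114 = 0.7368 (×21).
Σ = 15.473684. Dividing by the full population N = 137 gives P₁ = 0.113.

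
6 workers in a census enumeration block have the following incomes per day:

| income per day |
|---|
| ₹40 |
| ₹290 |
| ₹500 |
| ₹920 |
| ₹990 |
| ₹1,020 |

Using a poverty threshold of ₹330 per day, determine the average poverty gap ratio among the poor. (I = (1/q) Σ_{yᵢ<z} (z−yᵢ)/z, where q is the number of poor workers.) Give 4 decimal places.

Below z: ₹40, ₹290 (q = 2 of N = 6).
Shortfall ratios (z−y)/z: 0.8788, 0.1212; sum = 1.000000.
I averages over the q = 2 poor units only: 1.000000 / 2 = 0.5000.

0.5000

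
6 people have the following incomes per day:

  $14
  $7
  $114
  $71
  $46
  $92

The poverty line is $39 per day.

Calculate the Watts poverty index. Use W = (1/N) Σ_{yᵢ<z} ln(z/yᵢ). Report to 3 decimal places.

Incomes under z: $7, $14 (q = 2 of N = 6).
ln(z/y) terms: ln(39/7) = 1.7177; ln(39/14) = 1.0245.
W = 2.742156 / 6 = 0.457.

0.457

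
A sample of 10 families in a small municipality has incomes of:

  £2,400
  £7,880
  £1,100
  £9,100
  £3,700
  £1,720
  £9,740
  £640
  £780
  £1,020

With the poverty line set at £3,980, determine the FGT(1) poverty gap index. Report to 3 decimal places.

Poor units: £640, £780, £1,020, £1,100, £1,720, £2,400, £3,700 (q = 7 of N = 10).
Relative gaps: (3980−640)/3980 = 0.8392; (3980−780)/3980 = 0.8040; (3980−1020)/3980 = 0.7437; (3980−1100)/3980 = 0.7236; (3980−1720)/3980 = 0.5678; (3980−2400)/3980 = 0.3970; (3980−3700)/3980 = 0.0704.
Sum of shortfalls = 4.145729; P₁ averages over all N: 4.145729 / 10 = 0.415.

0.415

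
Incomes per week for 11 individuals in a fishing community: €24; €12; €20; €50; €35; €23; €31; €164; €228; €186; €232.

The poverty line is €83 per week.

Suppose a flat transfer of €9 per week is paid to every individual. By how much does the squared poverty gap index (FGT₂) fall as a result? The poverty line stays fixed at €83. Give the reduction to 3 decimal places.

0.084

Before: below the line — €12, €20, €23, €24, €31, €35, €50; squared poverty gap index (FGT₂) = 0.29280.
After the €9 transfer: below the line — €21, €29, €32, €33, €40, €44, €59; squared poverty gap index (FGT₂) = 0.20859.
Reduction = 0.29280 − 0.20859 = 0.084.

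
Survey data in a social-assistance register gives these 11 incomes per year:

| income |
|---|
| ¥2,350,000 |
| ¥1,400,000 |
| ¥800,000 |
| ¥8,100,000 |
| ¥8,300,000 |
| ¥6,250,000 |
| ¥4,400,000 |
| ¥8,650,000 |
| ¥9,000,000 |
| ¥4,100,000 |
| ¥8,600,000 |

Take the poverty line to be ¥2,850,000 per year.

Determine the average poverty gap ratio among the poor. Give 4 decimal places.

0.4678

Incomes under z: ¥800,000, ¥1,400,000, ¥2,350,000 (q = 3 of N = 11).
Relative gaps: 0.7193, 0.5088, 0.1754; sum = 1.403509.
The income-gap ratio divides by q (the poor only): 1.403509 / 3 = 0.4678.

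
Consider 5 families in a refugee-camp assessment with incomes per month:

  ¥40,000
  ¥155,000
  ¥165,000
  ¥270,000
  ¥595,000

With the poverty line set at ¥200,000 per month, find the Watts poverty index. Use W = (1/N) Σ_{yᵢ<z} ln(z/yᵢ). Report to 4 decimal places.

Incomes under z: ¥40,000, ¥155,000, ¥165,000 (q = 3 of N = 5).
Log gaps: ln(200000/40000) = 1.6094; ln(200000/155000) = 0.2549; ln(200000/165000) = 0.1924.
W = 2.056702 / 5 = 0.4113.

0.4113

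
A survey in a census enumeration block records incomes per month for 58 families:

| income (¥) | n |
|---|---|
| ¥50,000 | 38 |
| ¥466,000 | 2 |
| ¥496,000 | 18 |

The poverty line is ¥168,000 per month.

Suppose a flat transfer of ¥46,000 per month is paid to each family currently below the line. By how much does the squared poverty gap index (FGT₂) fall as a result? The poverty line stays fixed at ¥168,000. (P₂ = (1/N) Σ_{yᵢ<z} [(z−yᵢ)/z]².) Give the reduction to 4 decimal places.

Before: below the line — 38×¥50,000; squared poverty gap index (FGT₂) = 0.323222.
After the ¥46,000 transfer: below the line — 38×¥96,000; squared poverty gap index (FGT₂) = 0.120338.
Reduction = 0.323222 − 0.120338 = 0.2029.

0.2029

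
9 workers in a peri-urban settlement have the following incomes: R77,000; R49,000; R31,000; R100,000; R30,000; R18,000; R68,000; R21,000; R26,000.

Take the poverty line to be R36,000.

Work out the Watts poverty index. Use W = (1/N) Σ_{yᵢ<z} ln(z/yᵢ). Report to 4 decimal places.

Below z: R18,000, R21,000, R26,000, R30,000, R31,000 (q = 5 of N = 9).
Log gaps: ln(36000/18000) = 0.6931; ln(36000/21000) = 0.5390; ln(36000/26000) = 0.3254; ln(36000/30000) = 0.1823; ln(36000/31000) = 0.1495.
W = 1.889419 / 9 = 0.2099.

0.2099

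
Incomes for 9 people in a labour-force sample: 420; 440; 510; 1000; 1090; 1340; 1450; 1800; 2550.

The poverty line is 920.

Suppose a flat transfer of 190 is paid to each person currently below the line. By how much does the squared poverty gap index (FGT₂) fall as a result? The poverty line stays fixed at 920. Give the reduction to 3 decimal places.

0.055

Before: below the line — 420, 440, 510; squared poverty gap index (FGT₂) = 0.08513.
After the 190 transfer: below the line — 610, 630, 700; squared poverty gap index (FGT₂) = 0.03001.
Reduction = 0.08513 − 0.03001 = 0.055.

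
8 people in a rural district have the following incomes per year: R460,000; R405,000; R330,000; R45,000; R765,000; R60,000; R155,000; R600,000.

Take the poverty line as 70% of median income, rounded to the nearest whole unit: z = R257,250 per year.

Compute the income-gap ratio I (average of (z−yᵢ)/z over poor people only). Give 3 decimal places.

0.663

Below the line: R45,000, R60,000, R155,000 (q = 3 of N = 8).
Relative gaps: 0.8251, 0.7668, 0.3975; sum = 1.989310.
I averages over the q = 3 poor units only: 1.989310 / 3 = 0.663.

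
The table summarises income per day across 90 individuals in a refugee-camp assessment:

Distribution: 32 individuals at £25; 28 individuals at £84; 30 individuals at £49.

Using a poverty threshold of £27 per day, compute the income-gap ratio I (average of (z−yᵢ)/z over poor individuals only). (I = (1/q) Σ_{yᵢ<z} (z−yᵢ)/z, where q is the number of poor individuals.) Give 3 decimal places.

0.074

Below z: 32×£25 (q = 32 of N = 90).
Relative gaps: 0.0741 (×32); sum = 2.370370.
The income-gap ratio divides by q (the poor only): 2.370370 / 32 = 0.074.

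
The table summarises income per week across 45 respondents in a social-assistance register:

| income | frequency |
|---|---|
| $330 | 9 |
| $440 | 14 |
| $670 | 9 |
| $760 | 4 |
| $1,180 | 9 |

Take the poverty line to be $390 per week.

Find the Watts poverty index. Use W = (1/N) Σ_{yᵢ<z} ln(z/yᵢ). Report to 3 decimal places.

Below the line: 9×$330 (q = 9 of N = 45).
Log gaps: ln(390/330) = 0.1671 (×9).
W = 1.503487 / 45 = 0.033.

0.033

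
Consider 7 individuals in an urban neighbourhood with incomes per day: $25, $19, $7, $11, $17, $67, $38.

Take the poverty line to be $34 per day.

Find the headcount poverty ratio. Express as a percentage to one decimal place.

5 of the 7 individuals have income below $34.
H = 5/7 = 71.4%.

71.4%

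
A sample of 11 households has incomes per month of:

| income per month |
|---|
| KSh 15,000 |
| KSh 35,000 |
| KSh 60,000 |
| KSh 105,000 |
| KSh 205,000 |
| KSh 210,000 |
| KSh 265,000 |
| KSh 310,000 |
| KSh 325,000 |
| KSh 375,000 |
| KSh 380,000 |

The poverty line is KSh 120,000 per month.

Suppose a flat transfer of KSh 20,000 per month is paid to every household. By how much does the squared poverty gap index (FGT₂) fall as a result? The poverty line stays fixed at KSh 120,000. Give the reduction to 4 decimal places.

Before: below the line — KSh 15,000, KSh 35,000, KSh 60,000, KSh 105,000; squared poverty gap index (FGT₂) = 0.139362.
After the KSh 20,000 transfer: below the line — KSh 35,000, KSh 55,000, KSh 80,000; squared poverty gap index (FGT₂) = 0.082386.
Reduction = 0.139362 − 0.082386 = 0.0570.

0.0570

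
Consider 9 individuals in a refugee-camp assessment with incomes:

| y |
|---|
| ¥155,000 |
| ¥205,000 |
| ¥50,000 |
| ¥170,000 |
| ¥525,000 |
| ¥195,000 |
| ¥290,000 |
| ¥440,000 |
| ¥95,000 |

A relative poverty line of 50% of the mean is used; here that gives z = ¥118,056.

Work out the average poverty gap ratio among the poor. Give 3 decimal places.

Below the line: ¥50,000, ¥95,000 (q = 2 of N = 9).
Shortfall ratios (z−y)/z: 0.5765, 0.1953; sum = 0.771769.
The income-gap ratio divides by q (the poor only): 0.771769 / 2 = 0.386.

0.386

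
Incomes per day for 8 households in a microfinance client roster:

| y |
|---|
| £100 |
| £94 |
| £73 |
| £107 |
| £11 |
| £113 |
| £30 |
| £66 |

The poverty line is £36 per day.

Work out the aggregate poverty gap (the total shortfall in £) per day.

£31

Poor units: £11, £30 (q = 2 of N = 8).
Individual gaps: 36−11 = 25; 36−30 = 6.
Aggregate gap = £31.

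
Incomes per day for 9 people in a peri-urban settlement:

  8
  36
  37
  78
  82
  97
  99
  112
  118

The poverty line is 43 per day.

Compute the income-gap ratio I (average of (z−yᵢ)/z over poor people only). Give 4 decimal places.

0.3721

Poor units: 8, 36, 37 (q = 3 of N = 9).
Shortfall ratios (z−y)/z: 0.8140, 0.1628, 0.1395; sum = 1.116279.
I averages over the q = 3 poor units only: 1.116279 / 3 = 0.3721.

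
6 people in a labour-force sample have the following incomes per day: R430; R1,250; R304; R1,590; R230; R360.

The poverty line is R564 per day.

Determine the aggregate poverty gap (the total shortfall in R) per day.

R932

Poor units: R230, R304, R360, R430 (q = 4 of N = 6).
Individual gaps: 564−230 = 334; 564−304 = 260; 564−360 = 204; 564−430 = 134.
Aggregate gap = R932.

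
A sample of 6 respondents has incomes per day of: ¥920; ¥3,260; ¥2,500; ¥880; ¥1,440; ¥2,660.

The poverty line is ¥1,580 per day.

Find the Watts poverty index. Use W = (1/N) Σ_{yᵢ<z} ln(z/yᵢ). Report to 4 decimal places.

0.2031

Incomes under z: ¥880, ¥920, ¥1,440 (q = 3 of N = 6).
ln(z/y) terms: ln(1580/880) = 0.5853; ln(1580/920) = 0.5408; ln(1580/1440) = 0.0928.
W = 1.218846 / 6 = 0.2031.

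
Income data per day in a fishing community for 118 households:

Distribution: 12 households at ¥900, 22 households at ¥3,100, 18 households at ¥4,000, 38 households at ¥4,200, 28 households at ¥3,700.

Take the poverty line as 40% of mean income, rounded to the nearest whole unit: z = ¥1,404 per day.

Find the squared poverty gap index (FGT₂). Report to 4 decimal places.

Below the line: 12×¥900 (q = 12 of N = 118).
Relative gaps: (1404−900)/1404 = 0.3590 (×12).
Squared: 0.1289 (×12).
Sum = 1.546351; P₂ = 1.546351 / 118 = 0.0131.

0.0131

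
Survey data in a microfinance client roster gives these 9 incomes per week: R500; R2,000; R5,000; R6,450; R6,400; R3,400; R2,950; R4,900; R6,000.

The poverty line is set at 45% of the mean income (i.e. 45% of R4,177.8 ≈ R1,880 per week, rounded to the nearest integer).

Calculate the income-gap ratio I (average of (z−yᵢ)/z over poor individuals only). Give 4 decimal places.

0.7340

Below z: R500 (q = 1 of N = 9).
Relative gaps: 0.7340; sum = 0.734043.
I averages over the q = 1 poor units only: 0.734043 / 1 = 0.7340.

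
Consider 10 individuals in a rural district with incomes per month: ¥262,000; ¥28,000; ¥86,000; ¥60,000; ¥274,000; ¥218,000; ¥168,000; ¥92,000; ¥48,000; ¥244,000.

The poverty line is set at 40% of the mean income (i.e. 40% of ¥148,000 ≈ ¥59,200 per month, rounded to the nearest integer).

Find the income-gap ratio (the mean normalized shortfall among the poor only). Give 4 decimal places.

Below the line: ¥28,000, ¥48,000 (q = 2 of N = 10).
Relative gaps: 0.5270, 0.1892; sum = 0.716216.
I averages over the q = 2 poor units only: 0.716216 / 2 = 0.3581.

0.3581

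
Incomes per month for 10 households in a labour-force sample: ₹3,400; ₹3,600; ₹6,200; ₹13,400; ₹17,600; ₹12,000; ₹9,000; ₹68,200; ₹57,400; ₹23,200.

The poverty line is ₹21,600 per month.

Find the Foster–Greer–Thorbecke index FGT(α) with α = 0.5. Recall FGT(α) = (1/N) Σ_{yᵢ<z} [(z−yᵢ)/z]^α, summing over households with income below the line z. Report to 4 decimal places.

0.5152

Below z: ₹3,400, ₹3,600, ₹6,200, ₹9,000, ₹12,000, ₹13,400, ₹17,600 (q = 7 of N = 10).
Normalized shortfalls: (21600−3400)/21600 = 0.8426; (21600−3600)/21600 = 0.8333; (21600−6200)/21600 = 0.7130; (21600−9000)/21600 = 0.5833; (21600−12000)/21600 = 0.4444; (21600−13400)/21600 = 0.3796; (21600−17600)/21600 = 0.1852.
Raised to α = 0.5: 0.91793; 0.91287; 0.84437; 0.76376; 0.66667; 0.61614; 0.43033.
Sum = 5.152072; FGT(0.5) = 5.152072 / 10 = 0.5152.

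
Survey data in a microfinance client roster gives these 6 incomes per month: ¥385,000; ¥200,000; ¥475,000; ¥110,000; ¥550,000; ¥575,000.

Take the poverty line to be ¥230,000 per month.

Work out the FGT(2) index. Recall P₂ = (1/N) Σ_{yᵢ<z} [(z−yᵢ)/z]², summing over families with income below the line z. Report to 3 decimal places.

Below the line: ¥110,000, ¥200,000 (q = 2 of N = 6).
Shortfall ratios: (230000−110000)/230000 = 0.5217; (230000−200000)/230000 = 0.1304.
Squared: 0.2722; 0.0170.
Sum = 0.289225; P₂ = 0.289225 / 6 = 0.048.

0.048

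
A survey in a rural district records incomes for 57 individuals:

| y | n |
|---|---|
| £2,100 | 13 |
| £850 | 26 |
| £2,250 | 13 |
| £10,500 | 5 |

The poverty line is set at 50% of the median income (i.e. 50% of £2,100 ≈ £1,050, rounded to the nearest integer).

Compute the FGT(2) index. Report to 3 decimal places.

Poor units: 26×£850 (q = 26 of N = 57).
Gap ratios (z−y)/z: (1050−850)/1050 = 0.1905 (×26).
Squared: 0.0363 (×26).
Sum = 0.943311; P₂ = 0.943311 / 57 = 0.017.

0.017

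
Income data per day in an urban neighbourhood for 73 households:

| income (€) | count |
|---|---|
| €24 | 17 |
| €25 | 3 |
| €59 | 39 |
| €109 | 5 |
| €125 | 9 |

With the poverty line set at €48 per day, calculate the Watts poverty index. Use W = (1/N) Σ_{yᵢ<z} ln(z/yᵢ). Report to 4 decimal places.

0.1882

Below z: 17×€24, 3×€25 (q = 20 of N = 73).
Log shortfalls: ln(48/24) = 0.6931 (×17); ln(48/25) = 0.6523 (×3).
W = 13.740478 / 73 = 0.1882.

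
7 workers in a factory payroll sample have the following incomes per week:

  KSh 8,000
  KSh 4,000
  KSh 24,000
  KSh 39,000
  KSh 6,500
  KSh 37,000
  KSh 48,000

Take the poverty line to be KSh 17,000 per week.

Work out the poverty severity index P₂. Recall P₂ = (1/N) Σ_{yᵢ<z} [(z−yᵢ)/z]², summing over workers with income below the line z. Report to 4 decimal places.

0.1781

Poor units: KSh 4,000, KSh 6,500, KSh 8,000 (q = 3 of N = 7).
Normalized shortfalls: (17000−4000)/17000 = 0.7647; (17000−6500)/17000 = 0.6176; (17000−8000)/17000 = 0.5294.
Squared: 0.5848; 0.3815; 0.2803.
Sum = 1.246540; P₂ = 1.246540 / 7 = 0.1781.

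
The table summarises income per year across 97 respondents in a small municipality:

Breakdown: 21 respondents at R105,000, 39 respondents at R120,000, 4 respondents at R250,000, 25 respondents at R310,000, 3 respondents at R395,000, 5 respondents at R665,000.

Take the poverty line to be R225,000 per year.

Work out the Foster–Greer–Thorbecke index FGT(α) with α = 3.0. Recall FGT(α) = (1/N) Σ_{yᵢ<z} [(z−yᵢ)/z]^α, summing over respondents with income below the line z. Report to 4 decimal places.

Poor units: 21×R105,000, 39×R120,000 (q = 60 of N = 97).
Normalized shortfalls: (225000−105000)/225000 = 0.5333 (×21); (225000−120000)/225000 = 0.4667 (×39).
Raised to α = 3.0: 0.15170 (×21); 0.10163 (×39).
Sum = 7.149333; FGT(3.0) = 7.149333 / 97 = 0.0737.

0.0737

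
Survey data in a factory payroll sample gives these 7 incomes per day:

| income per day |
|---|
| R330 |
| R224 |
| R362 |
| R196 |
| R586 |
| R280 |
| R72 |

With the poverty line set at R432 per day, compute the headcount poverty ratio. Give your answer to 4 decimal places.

0.8571

6 of the 7 families have income below R432.
H = 6/7 = 0.8571.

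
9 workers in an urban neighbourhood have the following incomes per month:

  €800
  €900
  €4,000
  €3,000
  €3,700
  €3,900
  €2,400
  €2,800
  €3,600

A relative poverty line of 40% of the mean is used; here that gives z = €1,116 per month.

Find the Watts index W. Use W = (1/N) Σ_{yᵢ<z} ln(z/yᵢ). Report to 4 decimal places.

Poor units: €800, €900 (q = 2 of N = 9).
Log gaps: ln(1116/800) = 0.3329; ln(1116/900) = 0.2151.
W = 0.548006 / 9 = 0.0609.

0.0609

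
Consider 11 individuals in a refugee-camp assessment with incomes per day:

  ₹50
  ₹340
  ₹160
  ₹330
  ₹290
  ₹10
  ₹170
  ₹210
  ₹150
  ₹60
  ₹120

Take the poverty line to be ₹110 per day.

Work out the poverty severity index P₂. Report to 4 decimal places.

0.1210

Below z: ₹10, ₹50, ₹60 (q = 3 of N = 11).
Relative gaps: (110−10)/110 = 0.9091; (110−50)/110 = 0.5455; (110−60)/110 = 0.4545.
Squared: 0.8264; 0.2975; 0.2066.
Sum = 1.330579; P₂ = 1.330579 / 11 = 0.1210.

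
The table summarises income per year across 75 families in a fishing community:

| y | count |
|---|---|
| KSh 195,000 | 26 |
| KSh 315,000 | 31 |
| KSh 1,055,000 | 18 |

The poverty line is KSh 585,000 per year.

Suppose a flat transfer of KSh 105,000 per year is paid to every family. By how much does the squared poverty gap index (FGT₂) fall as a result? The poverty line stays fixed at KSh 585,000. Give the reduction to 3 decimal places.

0.127

Before: below the line — 26×KSh 195,000, 31×KSh 315,000; squared poverty gap index (FGT₂) = 0.24212.
After the KSh 105,000 transfer: below the line — 26×KSh 300,000, 31×KSh 420,000; squared poverty gap index (FGT₂) = 0.11516.
Reduction = 0.24212 − 0.11516 = 0.127.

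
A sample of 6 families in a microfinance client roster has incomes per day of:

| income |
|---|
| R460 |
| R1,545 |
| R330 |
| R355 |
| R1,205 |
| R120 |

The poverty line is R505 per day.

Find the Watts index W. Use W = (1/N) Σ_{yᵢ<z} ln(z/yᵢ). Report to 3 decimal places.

0.385

Incomes under z: R120, R330, R355, R460 (q = 4 of N = 6).
Log gaps: ln(505/120) = 1.4371; ln(505/330) = 0.4255; ln(505/355) = 0.3524; ln(505/460) = 0.0933.
W = 2.308305 / 6 = 0.385.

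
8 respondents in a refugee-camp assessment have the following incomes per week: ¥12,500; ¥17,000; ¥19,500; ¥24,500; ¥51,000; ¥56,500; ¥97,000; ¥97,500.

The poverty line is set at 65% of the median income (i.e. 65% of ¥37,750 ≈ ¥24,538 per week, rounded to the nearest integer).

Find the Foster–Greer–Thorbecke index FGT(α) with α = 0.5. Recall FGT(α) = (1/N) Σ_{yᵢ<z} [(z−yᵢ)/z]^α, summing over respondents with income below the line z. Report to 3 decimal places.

0.218

Poor units: ¥12,500, ¥17,000, ¥19,500, ¥24,500 (q = 4 of N = 8).
Normalized shortfalls: (24538−12500)/24538 = 0.4906; (24538−17000)/24538 = 0.3072; (24538−19500)/24538 = 0.2053; (24538−24500)/24538 = 0.0015.
Raised to α = 0.5: 0.70042; 0.55425; 0.45312; 0.03935.
Sum = 1.747141; FGT(0.5) = 1.747141 / 8 = 0.218.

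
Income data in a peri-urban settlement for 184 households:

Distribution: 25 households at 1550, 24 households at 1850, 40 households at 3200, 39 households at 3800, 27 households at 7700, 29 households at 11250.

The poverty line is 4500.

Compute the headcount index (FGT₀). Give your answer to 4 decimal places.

128 of the 184 households have income below 4500.
H = 128/184 = 0.6957.

0.6957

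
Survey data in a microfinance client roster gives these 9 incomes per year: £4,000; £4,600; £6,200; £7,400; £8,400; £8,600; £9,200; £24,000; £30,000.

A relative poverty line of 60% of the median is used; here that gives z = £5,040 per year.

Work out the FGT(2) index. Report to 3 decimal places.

0.006

Incomes under z: £4,000, £4,600 (q = 2 of N = 9).
Normalized shortfalls: (5040−4000)/5040 = 0.2063; (5040−4600)/5040 = 0.0873.
Squared: 0.0426; 0.0076.
Sum = 0.050202; P₂ = 0.050202 / 9 = 0.006.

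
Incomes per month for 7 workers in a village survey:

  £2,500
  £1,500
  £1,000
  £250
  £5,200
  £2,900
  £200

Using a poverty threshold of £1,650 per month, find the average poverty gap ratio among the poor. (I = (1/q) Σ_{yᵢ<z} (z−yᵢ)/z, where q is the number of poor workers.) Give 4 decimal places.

0.5530

Below the line: £200, £250, £1,000, £1,500 (q = 4 of N = 7).
Shortfall ratios (z−y)/z: 0.8788, 0.8485, 0.3939, 0.0909; sum = 2.212121.
The income-gap ratio divides by q (the poor only): 2.212121 / 4 = 0.5530.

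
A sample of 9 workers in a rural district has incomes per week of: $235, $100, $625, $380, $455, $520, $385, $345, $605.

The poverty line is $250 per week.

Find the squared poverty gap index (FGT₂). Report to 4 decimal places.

0.0404

Below the line: $100, $235 (q = 2 of N = 9).
Normalized shortfalls: (250−100)/250 = 0.6000; (250−235)/250 = 0.0600.
Squared: 0.3600; 0.0036.
Sum = 0.363600; P₂ = 0.363600 / 9 = 0.0404.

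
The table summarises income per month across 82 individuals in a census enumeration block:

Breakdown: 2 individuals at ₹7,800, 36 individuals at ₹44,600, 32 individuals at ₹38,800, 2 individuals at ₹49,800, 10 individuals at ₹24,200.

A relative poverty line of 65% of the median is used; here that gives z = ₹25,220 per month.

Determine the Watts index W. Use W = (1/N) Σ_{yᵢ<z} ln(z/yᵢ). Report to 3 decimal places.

Below z: 2×₹7,800, 10×₹24,200 (q = 12 of N = 82).
ln(z/y) terms: ln(25220/7800) = 1.1735 (×2); ln(25220/24200) = 0.0413 (×10).
W = 2.759874 / 82 = 0.034.

0.034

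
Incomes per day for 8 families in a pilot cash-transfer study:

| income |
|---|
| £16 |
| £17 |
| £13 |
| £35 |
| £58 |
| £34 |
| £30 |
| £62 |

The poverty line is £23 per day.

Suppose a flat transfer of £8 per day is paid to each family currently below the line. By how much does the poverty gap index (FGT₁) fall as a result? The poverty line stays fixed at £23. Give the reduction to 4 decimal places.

0.1141

Before: below the line — £13, £16, £17; poverty gap index (FGT₁) = 0.125000.
After the £8 transfer: below the line — £21; poverty gap index (FGT₁) = 0.010870.
Reduction = 0.125000 − 0.010870 = 0.1141.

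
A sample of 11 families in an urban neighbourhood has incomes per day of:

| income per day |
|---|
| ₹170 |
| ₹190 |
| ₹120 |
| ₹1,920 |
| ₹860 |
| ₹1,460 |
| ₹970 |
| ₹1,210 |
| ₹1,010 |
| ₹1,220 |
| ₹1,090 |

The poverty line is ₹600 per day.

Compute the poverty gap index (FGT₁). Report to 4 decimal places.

0.2000

Poor units: ₹120, ₹170, ₹190 (q = 3 of N = 11).
Relative gaps: (600−120)/600 = 0.8000; (600−170)/600 = 0.7167; (600−190)/600 = 0.6833.
Sum of shortfalls = 2.200000; P₁ averages over all N: 2.200000 / 11 = 0.2000.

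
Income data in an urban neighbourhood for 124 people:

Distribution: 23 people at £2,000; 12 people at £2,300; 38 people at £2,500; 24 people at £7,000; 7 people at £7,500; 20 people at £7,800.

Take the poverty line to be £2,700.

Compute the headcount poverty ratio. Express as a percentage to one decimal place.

58.9%

73 of the 124 people have income below £2,700.
H = 73/124 = 58.9%.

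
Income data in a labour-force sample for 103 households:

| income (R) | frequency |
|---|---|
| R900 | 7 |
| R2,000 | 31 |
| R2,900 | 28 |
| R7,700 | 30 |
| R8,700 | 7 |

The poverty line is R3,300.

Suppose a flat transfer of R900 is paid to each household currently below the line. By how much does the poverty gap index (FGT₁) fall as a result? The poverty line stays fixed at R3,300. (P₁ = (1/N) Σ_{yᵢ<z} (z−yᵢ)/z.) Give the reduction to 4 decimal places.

Before: below the line — 7×R900, 31×R2,000, 28×R2,900; poverty gap index (FGT₁) = 0.200941.
After the R900 transfer: below the line — 7×R1,800, 31×R2,900; poverty gap index (FGT₁) = 0.067373.
Reduction = 0.200941 − 0.067373 = 0.1336.

0.1336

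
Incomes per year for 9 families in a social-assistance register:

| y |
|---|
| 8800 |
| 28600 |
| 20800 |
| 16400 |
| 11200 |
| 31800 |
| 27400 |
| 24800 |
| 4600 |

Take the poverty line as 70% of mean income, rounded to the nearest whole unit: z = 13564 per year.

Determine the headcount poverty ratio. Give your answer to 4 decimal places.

3 of the 9 families have income below 13564.
H = 3/9 = 0.3333.

0.3333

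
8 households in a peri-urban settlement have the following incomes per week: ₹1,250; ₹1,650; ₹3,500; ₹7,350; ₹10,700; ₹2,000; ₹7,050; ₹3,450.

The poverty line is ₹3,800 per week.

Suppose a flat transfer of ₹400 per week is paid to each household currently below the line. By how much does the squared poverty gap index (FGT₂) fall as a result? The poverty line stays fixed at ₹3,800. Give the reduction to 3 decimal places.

Before: below the line — ₹1,250, ₹1,650, ₹2,000, ₹3,450, ₹3,500; squared poverty gap index (FGT₂) = 0.12619.
After the ₹400 transfer: below the line — ₹1,650, ₹2,050, ₹2,400; squared poverty gap index (FGT₂) = 0.08349.
Reduction = 0.12619 − 0.08349 = 0.043.

0.043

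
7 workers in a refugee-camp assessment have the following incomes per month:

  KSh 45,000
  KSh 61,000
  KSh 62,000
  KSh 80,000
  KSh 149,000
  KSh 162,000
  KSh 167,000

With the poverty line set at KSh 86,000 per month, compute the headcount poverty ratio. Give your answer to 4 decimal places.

0.5714

4 of the 7 workers have income below KSh 86,000.
H = 4/7 = 0.5714.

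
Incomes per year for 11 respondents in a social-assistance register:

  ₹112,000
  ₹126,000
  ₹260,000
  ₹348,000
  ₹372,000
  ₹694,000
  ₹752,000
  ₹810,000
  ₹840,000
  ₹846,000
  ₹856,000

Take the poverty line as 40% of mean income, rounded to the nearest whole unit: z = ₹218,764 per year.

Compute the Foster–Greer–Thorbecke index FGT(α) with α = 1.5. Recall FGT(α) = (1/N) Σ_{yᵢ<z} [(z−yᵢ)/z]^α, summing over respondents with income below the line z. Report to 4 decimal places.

0.0561

Incomes under z: ₹112,000, ₹126,000 (q = 2 of N = 11).
Shortfall ratios: (218764−112000)/218764 = 0.4880; (218764−126000)/218764 = 0.4240.
Raised to α = 1.5: 0.34094; 0.27612.
Sum = 0.617061; FGT(1.5) = 0.617061 / 11 = 0.0561.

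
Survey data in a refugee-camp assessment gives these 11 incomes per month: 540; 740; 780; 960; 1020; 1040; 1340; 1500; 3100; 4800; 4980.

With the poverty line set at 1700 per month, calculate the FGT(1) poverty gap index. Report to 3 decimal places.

0.304

Poor units: 540, 740, 780, 960, 1020, 1040, 1340, 1500 (q = 8 of N = 11).
Shortfall ratios: (1700−540)/1700 = 0.6824; (1700−740)/1700 = 0.5647; (1700−780)/1700 = 0.5412; (1700−960)/1700 = 0.4353; (1700−1020)/1700 = 0.4000; (1700−1040)/1700 = 0.3882; (1700−1340)/1700 = 0.2118; (1700−1500)/1700 = 0.1176.
Σ = 3.341176. Dividing by the full population N = 11 gives P₁ = 0.304.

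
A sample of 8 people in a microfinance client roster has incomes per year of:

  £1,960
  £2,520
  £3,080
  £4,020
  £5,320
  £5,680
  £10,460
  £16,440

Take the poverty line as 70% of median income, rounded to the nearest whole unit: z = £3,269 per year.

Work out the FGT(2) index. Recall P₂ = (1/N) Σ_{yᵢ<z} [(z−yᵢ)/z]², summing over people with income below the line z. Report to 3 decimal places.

0.027

Poor units: £1,960, £2,520, £3,080 (q = 3 of N = 8).
Gap ratios (z−y)/z: (3269−1960)/3269 = 0.4004; (3269−2520)/3269 = 0.2291; (3269−3080)/3269 = 0.0578.
Squared: 0.1603; 0.0525; 0.0033.
Sum = 0.216182; P₂ = 0.216182 / 8 = 0.027.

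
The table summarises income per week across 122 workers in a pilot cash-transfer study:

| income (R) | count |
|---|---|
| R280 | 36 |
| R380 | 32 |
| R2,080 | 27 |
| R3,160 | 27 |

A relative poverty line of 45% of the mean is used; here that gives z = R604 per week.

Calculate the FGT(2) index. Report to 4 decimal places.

0.1210

Poor units: 36×R280, 32×R380 (q = 68 of N = 122).
Gap ratios (z−y)/z: (604−280)/604 = 0.5364 (×36); (604−380)/604 = 0.3709 (×32).
Squared: 0.2878 (×36); 0.1375 (×32).
Sum = 14.760230; P₂ = 14.760230 / 122 = 0.1210.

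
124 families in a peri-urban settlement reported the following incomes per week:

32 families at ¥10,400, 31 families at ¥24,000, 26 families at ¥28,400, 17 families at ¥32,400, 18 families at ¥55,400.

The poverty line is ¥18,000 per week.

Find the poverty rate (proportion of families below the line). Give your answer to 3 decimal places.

0.258

32 of the 124 families have income below ¥18,000.
H = 32/124 = 0.258.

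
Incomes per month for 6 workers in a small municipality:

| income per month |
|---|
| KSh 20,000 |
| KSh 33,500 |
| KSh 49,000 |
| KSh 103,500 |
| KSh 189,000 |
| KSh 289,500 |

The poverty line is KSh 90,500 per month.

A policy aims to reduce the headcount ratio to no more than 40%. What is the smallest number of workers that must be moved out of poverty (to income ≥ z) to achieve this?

Currently q = 3 of N = 6 are below the line (H = 0.500).
A headcount ratio of at most 40% allows at most ⌊0.40 × 6⌋ = 2 poor workers.
So at least 3 − 2 = 1 must be lifted.

1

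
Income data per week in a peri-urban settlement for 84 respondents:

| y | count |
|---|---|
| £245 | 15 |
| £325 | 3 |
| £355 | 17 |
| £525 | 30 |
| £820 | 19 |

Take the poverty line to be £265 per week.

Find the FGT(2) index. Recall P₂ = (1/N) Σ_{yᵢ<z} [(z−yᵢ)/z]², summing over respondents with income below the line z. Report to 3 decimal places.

Incomes under z: 15×£245 (q = 15 of N = 84).
Shortfall ratios: (265−245)/265 = 0.0755 (×15).
Squared: 0.0057 (×15).
Sum = 0.085440; P₂ = 0.085440 / 84 = 0.001.

0.001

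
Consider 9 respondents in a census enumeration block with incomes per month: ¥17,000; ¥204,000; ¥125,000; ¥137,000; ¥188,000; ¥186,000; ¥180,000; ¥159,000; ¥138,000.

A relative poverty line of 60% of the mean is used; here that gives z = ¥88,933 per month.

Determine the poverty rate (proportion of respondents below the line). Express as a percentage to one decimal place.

11.1%

1 of the 9 respondents have income below ¥88,933.
H = 1/9 = 11.1%.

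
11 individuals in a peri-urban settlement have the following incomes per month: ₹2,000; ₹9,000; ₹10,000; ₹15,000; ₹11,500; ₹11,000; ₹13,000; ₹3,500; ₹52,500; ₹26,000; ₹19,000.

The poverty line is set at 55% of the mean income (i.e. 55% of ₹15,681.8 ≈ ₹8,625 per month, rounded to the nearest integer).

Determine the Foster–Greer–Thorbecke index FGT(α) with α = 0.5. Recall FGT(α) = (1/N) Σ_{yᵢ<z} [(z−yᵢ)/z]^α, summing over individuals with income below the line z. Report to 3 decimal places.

0.150

Poor units: ₹2,000, ₹3,500 (q = 2 of N = 11).
Shortfall ratios: (8625−2000)/8625 = 0.7681; (8625−3500)/8625 = 0.5942.
Raised to α = 0.5: 0.87642; 0.77085.
Sum = 1.647268; FGT(0.5) = 1.647268 / 11 = 0.150.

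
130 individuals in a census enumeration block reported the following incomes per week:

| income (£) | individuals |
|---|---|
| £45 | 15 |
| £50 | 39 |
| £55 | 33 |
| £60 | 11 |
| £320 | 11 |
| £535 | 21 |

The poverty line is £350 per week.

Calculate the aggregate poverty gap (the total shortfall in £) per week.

Incomes under z: 15×£45, 39×£50, 33×£55, 11×£60, 11×£320 (q = 109 of N = 130).
Individual gaps: 15×(350−45) = 4575; 39×(350−50) = 11700; 33×(350−55) = 9735; 11×(350−60) = 3190; 11×(350−320) = 330.
Aggregate gap = £29,530.

£29,530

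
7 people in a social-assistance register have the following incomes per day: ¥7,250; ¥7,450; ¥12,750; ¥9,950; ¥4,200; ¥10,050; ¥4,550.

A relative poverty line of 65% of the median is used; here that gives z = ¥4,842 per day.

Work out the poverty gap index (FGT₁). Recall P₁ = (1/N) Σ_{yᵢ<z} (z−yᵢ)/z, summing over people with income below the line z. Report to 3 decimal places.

Below the line: ¥4,200, ¥4,550 (q = 2 of N = 7).
Relative gaps: (4842−4200)/4842 = 0.1326; (4842−4550)/4842 = 0.0603.
Σ = 0.192895. Dividing by the full population N = 7 gives P₁ = 0.028.

0.028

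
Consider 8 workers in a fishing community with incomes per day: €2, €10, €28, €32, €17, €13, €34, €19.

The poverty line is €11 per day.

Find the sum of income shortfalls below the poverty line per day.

€10

Poor units: €2, €10 (q = 2 of N = 8).
Individual gaps: 11−2 = 9; 11−10 = 1.
Aggregate gap = €10.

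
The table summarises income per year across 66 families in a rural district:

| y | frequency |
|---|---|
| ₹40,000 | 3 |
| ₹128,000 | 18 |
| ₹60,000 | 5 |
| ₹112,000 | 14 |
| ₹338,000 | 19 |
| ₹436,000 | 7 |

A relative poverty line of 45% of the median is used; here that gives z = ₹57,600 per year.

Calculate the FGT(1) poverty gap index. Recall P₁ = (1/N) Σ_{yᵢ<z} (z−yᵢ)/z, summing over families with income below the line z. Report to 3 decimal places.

Below z: 3×₹40,000 (q = 3 of N = 66).
Relative gaps: (57600−40000)/57600 = 0.3056 (×3).
Sum of shortfalls = 0.916667; P₁ averages over all N: 0.916667 / 66 = 0.014.

0.014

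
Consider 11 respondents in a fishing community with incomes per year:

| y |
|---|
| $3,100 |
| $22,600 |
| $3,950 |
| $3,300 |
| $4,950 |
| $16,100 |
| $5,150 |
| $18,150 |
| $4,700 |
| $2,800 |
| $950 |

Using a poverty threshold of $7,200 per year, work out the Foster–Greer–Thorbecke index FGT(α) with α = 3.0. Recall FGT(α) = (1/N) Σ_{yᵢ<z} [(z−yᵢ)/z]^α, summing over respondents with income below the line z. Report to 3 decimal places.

Incomes under z: $950, $2,800, $3,100, $3,300, $3,950, $4,700, $4,950, $5,150 (q = 8 of N = 11).
Relative gaps: (7200−950)/7200 = 0.8681; (7200−2800)/7200 = 0.6111; (7200−3100)/7200 = 0.5694; (7200−3300)/7200 = 0.5417; (7200−3950)/7200 = 0.4514; (7200−4700)/7200 = 0.3472; (7200−4950)/7200 = 0.3125; (7200−5150)/7200 = 0.2847.
Raised to α = 3.0: 0.65410; 0.22822; 0.18465; 0.15893; 0.09197; 0.04186; 0.03052; 0.02308.
Sum = 1.413332; FGT(3.0) = 1.413332 / 11 = 0.128.

0.128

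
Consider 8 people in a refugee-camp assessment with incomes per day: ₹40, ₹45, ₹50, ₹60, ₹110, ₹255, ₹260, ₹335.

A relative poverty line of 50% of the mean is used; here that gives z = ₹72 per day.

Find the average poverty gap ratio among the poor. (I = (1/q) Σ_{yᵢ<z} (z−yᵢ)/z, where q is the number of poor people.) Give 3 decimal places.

0.323

Poor units: ₹40, ₹45, ₹50, ₹60 (q = 4 of N = 8).
Relative gaps: 0.4444, 0.3750, 0.3056, 0.1667; sum = 1.291667.
The income-gap ratio divides by q (the poor only): 1.291667 / 4 = 0.323.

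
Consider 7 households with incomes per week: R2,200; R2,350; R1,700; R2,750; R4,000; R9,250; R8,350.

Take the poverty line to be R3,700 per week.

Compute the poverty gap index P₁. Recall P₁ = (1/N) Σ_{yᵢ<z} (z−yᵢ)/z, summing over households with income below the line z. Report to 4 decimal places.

Poor units: R1,700, R2,200, R2,350, R2,750 (q = 4 of N = 7).
Relative gaps: (3700−1700)/3700 = 0.5405; (3700−2200)/3700 = 0.4054; (3700−2350)/3700 = 0.3649; (3700−2750)/3700 = 0.2568.
Σ = 1.567568. Dividing by the full population N = 7 gives P₁ = 0.2239.

0.2239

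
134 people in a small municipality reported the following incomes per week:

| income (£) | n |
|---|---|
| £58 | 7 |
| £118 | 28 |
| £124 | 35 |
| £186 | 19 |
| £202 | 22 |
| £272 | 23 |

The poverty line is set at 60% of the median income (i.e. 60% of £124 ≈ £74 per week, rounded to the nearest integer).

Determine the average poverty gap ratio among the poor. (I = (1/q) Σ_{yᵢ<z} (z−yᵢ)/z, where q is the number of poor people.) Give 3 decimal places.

Below z: 7×£58 (q = 7 of N = 134).
Shortfall ratios (z−y)/z: 0.2162 (×7); sum = 1.513514.
The income-gap ratio divides by q (the poor only): 1.513514 / 7 = 0.216.

0.216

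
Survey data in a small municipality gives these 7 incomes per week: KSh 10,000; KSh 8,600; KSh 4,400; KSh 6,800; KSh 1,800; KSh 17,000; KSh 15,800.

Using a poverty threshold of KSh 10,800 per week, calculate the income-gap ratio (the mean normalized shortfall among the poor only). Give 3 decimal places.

Incomes under z: KSh 1,800, KSh 4,400, KSh 6,800, KSh 8,600, KSh 10,000 (q = 5 of N = 7).
Relative gaps: 0.8333, 0.5926, 0.3704, 0.2037, 0.0741; sum = 2.074074.
The income-gap ratio divides by q (the poor only): 2.074074 / 5 = 0.415.

0.415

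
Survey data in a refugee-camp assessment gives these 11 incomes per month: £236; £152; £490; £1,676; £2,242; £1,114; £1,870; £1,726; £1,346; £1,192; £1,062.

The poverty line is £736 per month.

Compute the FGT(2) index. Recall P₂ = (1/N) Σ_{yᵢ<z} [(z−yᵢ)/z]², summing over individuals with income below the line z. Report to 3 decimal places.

0.109

Below z: £152, £236, £490 (q = 3 of N = 11).
Relative gaps: (736−152)/736 = 0.7935; (736−236)/736 = 0.6793; (736−490)/736 = 0.3342.
Squared: 0.6296; 0.4615; 0.1117.
Sum = 1.202837; P₂ = 1.202837 / 11 = 0.109.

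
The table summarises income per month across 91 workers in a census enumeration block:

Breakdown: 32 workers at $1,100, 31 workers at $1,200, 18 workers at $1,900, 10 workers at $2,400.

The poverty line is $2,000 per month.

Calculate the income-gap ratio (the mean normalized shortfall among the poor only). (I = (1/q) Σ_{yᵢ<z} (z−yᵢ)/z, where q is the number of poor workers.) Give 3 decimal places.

0.342

Poor units: 32×$1,100, 31×$1,200, 18×$1,900 (q = 81 of N = 91).
Shortfall ratios (z−y)/z: 0.4500 (×32), 0.4000 (×31), 0.0500 (×18); sum = 27.700000.
I averages over the q = 81 poor units only: 27.700000 / 81 = 0.342.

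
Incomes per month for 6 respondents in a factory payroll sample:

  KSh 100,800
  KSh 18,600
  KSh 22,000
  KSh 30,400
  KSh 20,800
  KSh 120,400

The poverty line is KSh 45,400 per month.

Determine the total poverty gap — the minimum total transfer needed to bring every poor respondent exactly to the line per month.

Incomes under z: KSh 18,600, KSh 20,800, KSh 22,000, KSh 30,400 (q = 4 of N = 6).
Individual gaps: 45400−18600 = 26800; 45400−20800 = 24600; 45400−22000 = 23400; 45400−30400 = 15000.
Aggregate gap = KSh 89,800.

KSh 89,800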